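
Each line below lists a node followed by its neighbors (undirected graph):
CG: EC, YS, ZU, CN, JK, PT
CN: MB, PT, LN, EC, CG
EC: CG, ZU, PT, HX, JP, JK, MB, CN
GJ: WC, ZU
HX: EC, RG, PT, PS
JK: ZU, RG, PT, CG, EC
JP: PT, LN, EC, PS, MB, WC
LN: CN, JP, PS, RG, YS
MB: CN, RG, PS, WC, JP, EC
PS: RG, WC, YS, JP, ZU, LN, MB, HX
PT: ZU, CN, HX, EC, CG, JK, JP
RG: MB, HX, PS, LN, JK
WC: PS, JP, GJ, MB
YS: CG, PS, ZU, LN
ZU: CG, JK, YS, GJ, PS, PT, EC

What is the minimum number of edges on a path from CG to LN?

2

Level 0: CG
Level 1: CN, EC, JK, PT, YS, ZU
Level 2: GJ, HX, JP, LN, MB, PS, RG
Level 3: WC
LN first appears at level 2.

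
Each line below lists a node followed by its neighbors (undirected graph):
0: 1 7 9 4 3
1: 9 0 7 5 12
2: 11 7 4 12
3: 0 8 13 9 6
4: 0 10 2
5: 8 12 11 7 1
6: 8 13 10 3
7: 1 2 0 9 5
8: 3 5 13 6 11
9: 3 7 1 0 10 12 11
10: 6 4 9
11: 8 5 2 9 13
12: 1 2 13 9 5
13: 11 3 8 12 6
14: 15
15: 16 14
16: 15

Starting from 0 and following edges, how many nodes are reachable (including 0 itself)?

BFS from 0 visits: 0, 1, 3, 4, 7, 9, 5, 12, 6, 8, 13, 2, 10, 11
Reachable nodes: 14 of 17 total.

14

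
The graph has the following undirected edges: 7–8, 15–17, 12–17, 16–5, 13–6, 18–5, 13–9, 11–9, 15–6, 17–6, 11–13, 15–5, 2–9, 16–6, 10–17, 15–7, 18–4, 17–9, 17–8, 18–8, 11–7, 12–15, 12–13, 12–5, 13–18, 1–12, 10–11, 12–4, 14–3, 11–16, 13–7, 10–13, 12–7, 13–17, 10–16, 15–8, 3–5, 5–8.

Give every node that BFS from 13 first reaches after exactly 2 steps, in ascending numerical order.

Level 0: 13
Level 1: 6, 7, 9, 10, 11, 12, 17, 18
Level 2: 1, 2, 4, 5, 8, 15, 16
Level 3: 3
Level 4: 14

1, 2, 4, 5, 8, 15, 16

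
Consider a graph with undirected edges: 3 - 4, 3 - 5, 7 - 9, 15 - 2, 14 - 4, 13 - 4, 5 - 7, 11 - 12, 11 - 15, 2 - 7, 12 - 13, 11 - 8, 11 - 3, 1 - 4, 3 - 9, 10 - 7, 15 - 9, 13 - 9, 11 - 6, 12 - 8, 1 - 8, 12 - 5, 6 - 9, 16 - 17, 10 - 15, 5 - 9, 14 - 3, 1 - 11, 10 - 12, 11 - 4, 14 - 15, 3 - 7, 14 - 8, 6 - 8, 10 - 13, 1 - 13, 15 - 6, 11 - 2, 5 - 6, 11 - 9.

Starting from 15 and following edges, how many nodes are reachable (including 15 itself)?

15

BFS from 15 visits: 15, 2, 6, 9, 10, 11, 14, 7, 5, 8, 3, 13, 12, 1, 4
Reachable nodes: 15 of 17 total.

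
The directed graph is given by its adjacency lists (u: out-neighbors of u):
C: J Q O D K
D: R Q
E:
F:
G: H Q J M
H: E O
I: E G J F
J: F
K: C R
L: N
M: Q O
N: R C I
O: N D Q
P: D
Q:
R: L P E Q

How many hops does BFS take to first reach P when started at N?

Level 0: N
Level 1: C, I, R
Level 2: D, E, F, G, J, K, L, O, P, Q
Level 3: H, M
P first appears at level 2.

2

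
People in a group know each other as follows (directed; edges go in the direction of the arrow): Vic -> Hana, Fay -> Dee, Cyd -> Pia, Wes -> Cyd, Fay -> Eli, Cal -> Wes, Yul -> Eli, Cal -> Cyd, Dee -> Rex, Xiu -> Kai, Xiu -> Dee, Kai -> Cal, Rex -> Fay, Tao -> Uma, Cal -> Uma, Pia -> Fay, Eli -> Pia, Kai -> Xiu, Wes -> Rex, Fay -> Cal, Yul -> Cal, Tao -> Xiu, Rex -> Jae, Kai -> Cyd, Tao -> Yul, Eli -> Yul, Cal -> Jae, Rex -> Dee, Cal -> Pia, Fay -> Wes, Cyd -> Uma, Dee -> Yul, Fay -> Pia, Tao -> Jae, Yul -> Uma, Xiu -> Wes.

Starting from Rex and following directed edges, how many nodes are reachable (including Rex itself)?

BFS from Rex visits: Rex, Jae, Fay, Dee, Wes, Pia, Eli, Cal, Yul, Cyd, Uma
Reachable nodes: 11 of 16 total.

11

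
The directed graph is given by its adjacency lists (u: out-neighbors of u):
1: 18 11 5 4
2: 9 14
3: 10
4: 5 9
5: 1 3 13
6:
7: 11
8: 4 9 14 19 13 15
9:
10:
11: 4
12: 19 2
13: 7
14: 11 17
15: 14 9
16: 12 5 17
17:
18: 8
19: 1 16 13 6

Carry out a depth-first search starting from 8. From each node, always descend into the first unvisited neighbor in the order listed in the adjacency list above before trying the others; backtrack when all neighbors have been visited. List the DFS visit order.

Visit 8
8 → 4
4 → 5
5 → 1
1 → 18
1 → 11
5 → 3
3 → 10
5 → 13
13 → 7
4 → 9
8 → 14
14 → 17
8 → 19
19 → 16
16 → 12
12 → 2
19 → 6
8 → 15

8 -> 4 -> 5 -> 1 -> 18 -> 11 -> 3 -> 10 -> 13 -> 7 -> 9 -> 14 -> 17 -> 19 -> 16 -> 12 -> 2 -> 6 -> 15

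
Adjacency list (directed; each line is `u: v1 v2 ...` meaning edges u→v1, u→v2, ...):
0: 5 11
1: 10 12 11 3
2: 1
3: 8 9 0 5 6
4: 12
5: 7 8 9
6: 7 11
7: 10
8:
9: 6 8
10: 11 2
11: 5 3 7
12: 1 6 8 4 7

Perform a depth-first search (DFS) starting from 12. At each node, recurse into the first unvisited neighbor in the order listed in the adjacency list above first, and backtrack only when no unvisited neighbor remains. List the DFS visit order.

12, 1, 10, 11, 5, 7, 8, 9, 6, 3, 0, 2, 4

Visit 12
12 → 1
1 → 10
10 → 11
11 → 5
5 → 7
5 → 8
5 → 9
9 → 6
11 → 3
3 → 0
10 → 2
12 → 4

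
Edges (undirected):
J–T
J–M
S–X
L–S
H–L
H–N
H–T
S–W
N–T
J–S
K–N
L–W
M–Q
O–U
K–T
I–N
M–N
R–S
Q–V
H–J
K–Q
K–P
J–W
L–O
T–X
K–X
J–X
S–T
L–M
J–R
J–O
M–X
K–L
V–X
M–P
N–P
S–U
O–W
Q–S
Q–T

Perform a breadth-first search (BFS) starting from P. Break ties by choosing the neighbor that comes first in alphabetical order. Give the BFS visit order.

P → K → M → N → L → Q → T → X → J → H → I → O → S → W → V → R → U

Visit P; enqueue K, M, N → queue [K, M, N]
Visit K; enqueue L, Q, T, X → queue [M, N, L, Q, T, X]
Visit M; enqueue J → queue [N, L, Q, T, X, J]
Visit N; enqueue H, I → queue [L, Q, T, X, J, H, I]
Visit L; enqueue O, S, W → queue [Q, T, X, J, H, I, O, S, W]
Visit Q; enqueue V → queue [T, X, J, H, I, O, S, W, V]
Visit T → queue [X, J, H, I, O, S, W, V]
Visit X → queue [J, H, I, O, S, W, V]
Visit J; enqueue R → queue [H, I, O, S, W, V, R]
Visit H → queue [I, O, S, W, V, R]
Visit I → queue [O, S, W, V, R]
Visit O; enqueue U → queue [S, W, V, R, U]
Visit S → queue [W, V, R, U]
Visit W → queue [V, R, U]
Visit V → queue [R, U]
Visit R → queue [U]
Visit U → queue []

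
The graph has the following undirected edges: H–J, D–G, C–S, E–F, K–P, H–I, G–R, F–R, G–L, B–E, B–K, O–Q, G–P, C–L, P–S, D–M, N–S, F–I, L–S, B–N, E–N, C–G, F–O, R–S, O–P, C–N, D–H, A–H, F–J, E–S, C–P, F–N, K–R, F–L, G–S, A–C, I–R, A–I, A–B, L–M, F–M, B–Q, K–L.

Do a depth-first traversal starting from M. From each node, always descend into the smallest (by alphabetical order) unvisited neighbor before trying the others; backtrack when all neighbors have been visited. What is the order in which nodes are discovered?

Visit M
M → D
D → G
G → C
C → A
A → B
B → E
E → F
F → I
I → H
H → J
I → R
R → K
K → L
L → S
S → N
S → P
P → O
O → Q

M -> D -> G -> C -> A -> B -> E -> F -> I -> H -> J -> R -> K -> L -> S -> N -> P -> O -> Q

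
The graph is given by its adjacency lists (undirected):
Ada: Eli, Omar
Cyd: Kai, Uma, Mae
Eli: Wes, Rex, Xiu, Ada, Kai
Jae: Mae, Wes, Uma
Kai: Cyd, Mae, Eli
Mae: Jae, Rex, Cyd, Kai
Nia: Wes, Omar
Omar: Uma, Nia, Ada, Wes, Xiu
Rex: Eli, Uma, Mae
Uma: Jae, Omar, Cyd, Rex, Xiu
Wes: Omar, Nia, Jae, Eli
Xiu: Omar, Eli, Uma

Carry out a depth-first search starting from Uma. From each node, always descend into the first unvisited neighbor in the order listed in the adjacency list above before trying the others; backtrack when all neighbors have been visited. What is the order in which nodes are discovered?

Visit Uma
Uma → Jae
Jae → Mae
Mae → Rex
Rex → Eli
Eli → Wes
Wes → Omar
Omar → Nia
Omar → Ada
Omar → Xiu
Eli → Kai
Kai → Cyd

Uma, Jae, Mae, Rex, Eli, Wes, Omar, Nia, Ada, Xiu, Kai, Cyd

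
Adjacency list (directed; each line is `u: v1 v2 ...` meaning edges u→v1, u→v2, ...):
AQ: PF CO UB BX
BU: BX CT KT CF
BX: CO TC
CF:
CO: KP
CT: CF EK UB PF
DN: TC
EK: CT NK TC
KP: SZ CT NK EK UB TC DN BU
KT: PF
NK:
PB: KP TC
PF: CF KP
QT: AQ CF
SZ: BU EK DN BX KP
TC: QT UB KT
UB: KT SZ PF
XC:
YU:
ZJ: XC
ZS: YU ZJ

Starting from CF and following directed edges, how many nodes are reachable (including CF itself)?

BFS from CF visits: CF
Reachable nodes: 1 of 21 total.

1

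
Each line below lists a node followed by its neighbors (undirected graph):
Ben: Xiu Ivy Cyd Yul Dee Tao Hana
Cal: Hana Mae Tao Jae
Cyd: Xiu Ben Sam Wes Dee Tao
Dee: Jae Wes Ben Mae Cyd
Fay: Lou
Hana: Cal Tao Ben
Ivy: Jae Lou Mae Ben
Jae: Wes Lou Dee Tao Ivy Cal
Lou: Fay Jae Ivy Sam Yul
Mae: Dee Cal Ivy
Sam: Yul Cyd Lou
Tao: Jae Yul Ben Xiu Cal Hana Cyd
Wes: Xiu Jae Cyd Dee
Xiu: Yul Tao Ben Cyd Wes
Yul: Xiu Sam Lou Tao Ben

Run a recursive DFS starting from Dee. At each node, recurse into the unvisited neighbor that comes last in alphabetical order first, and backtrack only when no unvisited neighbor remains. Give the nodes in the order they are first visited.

Dee, Wes, Xiu, Yul, Tao, Jae, Lou, Sam, Cyd, Ben, Ivy, Mae, Cal, Hana, Fay

Visit Dee
Dee → Wes
Wes → Xiu
Xiu → Yul
Yul → Tao
Tao → Jae
Jae → Lou
Lou → Sam
Sam → Cyd
Cyd → Ben
Ben → Ivy
Ivy → Mae
Mae → Cal
Cal → Hana
Lou → Fay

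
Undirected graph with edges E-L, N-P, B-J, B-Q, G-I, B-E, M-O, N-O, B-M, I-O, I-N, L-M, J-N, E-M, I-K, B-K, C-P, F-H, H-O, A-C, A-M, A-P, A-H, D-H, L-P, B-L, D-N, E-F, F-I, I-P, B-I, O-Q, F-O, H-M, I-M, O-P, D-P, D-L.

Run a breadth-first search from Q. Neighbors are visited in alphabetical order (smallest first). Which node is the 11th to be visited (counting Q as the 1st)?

Visit Q; enqueue B, O → queue [B, O]
Visit B; enqueue E, I, J, K, L, M → queue [O, E, I, J, K, L, M]
Visit O; enqueue F, H, N, P → queue [E, I, J, K, L, M, F, H, N, P]
Visit E → queue [I, J, K, L, M, F, H, N, P]
Visit I; enqueue G → queue [J, K, L, M, F, H, N, P, G]
Visit J → queue [K, L, M, F, H, N, P, G]
Visit K → queue [L, M, F, H, N, P, G]
Visit L; enqueue D → queue [M, F, H, N, P, G, D]
Visit M; enqueue A → queue [F, H, N, P, G, D, A]
Visit F → queue [H, N, P, G, D, A]
Visit H → queue [N, P, G, D, A]
Visit N → queue [P, G, D, A]
Visit P; enqueue C → queue [G, D, A, C]
Visit G → queue [D, A, C]
Visit D → queue [A, C]
Visit A → queue [C]
Visit C → queue []

Visit order: Q, B, O, E, I, J, K, L, M, F, H, N, P, G, D, A, C

H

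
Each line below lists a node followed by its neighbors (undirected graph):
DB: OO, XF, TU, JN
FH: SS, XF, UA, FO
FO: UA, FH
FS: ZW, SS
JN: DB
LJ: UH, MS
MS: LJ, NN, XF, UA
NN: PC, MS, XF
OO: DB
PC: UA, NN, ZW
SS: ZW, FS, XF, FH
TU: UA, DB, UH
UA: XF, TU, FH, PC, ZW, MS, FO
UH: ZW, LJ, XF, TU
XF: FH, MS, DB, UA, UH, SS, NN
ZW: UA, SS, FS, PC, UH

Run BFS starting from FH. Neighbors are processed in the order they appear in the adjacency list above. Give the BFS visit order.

FH → SS → XF → UA → FO → ZW → FS → MS → DB → UH → NN → TU → PC → LJ → OO → JN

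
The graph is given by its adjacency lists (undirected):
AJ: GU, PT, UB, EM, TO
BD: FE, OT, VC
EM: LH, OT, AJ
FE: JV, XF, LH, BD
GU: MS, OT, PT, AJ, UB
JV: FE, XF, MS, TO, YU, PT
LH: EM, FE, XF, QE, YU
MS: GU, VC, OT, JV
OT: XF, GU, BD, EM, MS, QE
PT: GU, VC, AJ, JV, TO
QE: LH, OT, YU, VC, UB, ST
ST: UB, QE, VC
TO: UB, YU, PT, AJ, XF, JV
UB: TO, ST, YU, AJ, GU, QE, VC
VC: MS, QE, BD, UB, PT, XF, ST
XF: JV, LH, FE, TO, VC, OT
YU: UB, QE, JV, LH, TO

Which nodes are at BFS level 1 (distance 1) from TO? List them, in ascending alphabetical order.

AJ, JV, PT, UB, XF, YU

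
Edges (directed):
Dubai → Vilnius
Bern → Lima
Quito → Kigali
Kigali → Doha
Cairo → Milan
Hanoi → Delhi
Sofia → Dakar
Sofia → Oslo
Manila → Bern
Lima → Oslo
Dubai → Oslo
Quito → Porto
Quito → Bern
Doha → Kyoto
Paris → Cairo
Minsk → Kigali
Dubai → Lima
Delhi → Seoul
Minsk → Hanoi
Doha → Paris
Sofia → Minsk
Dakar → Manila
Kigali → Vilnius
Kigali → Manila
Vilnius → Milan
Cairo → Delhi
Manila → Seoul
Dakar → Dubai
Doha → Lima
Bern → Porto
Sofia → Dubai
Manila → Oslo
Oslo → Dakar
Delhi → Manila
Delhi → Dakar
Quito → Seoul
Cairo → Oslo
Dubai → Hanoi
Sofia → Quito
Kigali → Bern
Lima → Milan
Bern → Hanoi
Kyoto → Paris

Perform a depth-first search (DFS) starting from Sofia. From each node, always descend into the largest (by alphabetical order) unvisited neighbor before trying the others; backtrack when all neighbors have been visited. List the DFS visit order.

Visit Sofia
Sofia → Quito
Quito → Seoul
Quito → Porto
Quito → Kigali
Kigali → Vilnius
Vilnius → Milan
Kigali → Manila
Manila → Oslo
Oslo → Dakar
Dakar → Dubai
Dubai → Lima
Dubai → Hanoi
Hanoi → Delhi
Manila → Bern
Kigali → Doha
Doha → Paris
Paris → Cairo
Doha → Kyoto
Sofia → Minsk

Sofia, Quito, Seoul, Porto, Kigali, Vilnius, Milan, Manila, Oslo, Dakar, Dubai, Lima, Hanoi, Delhi, Bern, Doha, Paris, Cairo, Kyoto, Minsk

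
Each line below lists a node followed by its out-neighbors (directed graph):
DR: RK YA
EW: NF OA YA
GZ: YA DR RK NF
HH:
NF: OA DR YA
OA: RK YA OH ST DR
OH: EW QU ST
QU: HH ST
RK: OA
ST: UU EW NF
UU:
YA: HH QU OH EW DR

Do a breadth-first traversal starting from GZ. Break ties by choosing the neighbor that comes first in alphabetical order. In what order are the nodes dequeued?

GZ, DR, NF, RK, YA, OA, EW, HH, OH, QU, ST, UU

Visit GZ; enqueue DR, NF, RK, YA → queue [DR, NF, RK, YA]
Visit DR → queue [NF, RK, YA]
Visit NF; enqueue OA → queue [RK, YA, OA]
Visit RK → queue [YA, OA]
Visit YA; enqueue EW, HH, OH, QU → queue [OA, EW, HH, OH, QU]
Visit OA; enqueue ST → queue [EW, HH, OH, QU, ST]
Visit EW → queue [HH, OH, QU, ST]
Visit HH → queue [OH, QU, ST]
Visit OH → queue [QU, ST]
Visit QU → queue [ST]
Visit ST; enqueue UU → queue [UU]
Visit UU → queue []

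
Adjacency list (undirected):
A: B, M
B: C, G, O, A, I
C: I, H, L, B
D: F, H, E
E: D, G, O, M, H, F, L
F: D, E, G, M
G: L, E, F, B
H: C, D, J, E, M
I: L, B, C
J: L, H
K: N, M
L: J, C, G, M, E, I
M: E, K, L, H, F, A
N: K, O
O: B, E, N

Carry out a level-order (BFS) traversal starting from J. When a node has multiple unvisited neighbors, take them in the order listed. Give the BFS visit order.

J, L, H, C, G, M, E, I, D, B, F, K, A, O, N

Visit J; enqueue L, H → queue [L, H]
Visit L; enqueue C, G, M, E, I → queue [H, C, G, M, E, I]
Visit H; enqueue D → queue [C, G, M, E, I, D]
Visit C; enqueue B → queue [G, M, E, I, D, B]
Visit G; enqueue F → queue [M, E, I, D, B, F]
Visit M; enqueue K, A → queue [E, I, D, B, F, K, A]
Visit E; enqueue O → queue [I, D, B, F, K, A, O]
Visit I → queue [D, B, F, K, A, O]
Visit D → queue [B, F, K, A, O]
Visit B → queue [F, K, A, O]
Visit F → queue [K, A, O]
Visit K; enqueue N → queue [A, O, N]
Visit A → queue [O, N]
Visit O → queue [N]
Visit N → queue []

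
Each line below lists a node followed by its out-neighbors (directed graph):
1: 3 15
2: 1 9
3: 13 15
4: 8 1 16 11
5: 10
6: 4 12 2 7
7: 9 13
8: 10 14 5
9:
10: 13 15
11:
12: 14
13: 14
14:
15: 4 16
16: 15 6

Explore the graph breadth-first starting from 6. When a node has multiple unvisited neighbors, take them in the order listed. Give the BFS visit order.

6, 4, 12, 2, 7, 8, 1, 16, 11, 14, 9, 13, 10, 5, 3, 15

Visit 6; enqueue 4, 12, 2, 7 → queue [4, 12, 2, 7]
Visit 4; enqueue 8, 1, 16, 11 → queue [12, 2, 7, 8, 1, 16, 11]
Visit 12; enqueue 14 → queue [2, 7, 8, 1, 16, 11, 14]
Visit 2; enqueue 9 → queue [7, 8, 1, 16, 11, 14, 9]
Visit 7; enqueue 13 → queue [8, 1, 16, 11, 14, 9, 13]
Visit 8; enqueue 10, 5 → queue [1, 16, 11, 14, 9, 13, 10, 5]
Visit 1; enqueue 3, 15 → queue [16, 11, 14, 9, 13, 10, 5, 3, 15]
Visit 16 → queue [11, 14, 9, 13, 10, 5, 3, 15]
Visit 11 → queue [14, 9, 13, 10, 5, 3, 15]
Visit 14 → queue [9, 13, 10, 5, 3, 15]
Visit 9 → queue [13, 10, 5, 3, 15]
Visit 13 → queue [10, 5, 3, 15]
Visit 10 → queue [5, 3, 15]
Visit 5 → queue [3, 15]
Visit 3 → queue [15]
Visit 15 → queue []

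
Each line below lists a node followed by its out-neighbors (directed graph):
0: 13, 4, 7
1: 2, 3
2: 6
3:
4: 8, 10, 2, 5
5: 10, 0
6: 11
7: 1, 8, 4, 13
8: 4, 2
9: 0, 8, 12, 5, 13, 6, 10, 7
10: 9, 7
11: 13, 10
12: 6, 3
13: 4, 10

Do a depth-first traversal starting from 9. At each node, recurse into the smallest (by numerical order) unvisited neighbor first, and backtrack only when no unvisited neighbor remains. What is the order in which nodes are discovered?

Visit 9
9 → 0
0 → 4
4 → 2
2 → 6
6 → 11
11 → 10
10 → 7
7 → 1
1 → 3
7 → 8
7 → 13
4 → 5
9 → 12

9, 0, 4, 2, 6, 11, 10, 7, 1, 3, 8, 13, 5, 12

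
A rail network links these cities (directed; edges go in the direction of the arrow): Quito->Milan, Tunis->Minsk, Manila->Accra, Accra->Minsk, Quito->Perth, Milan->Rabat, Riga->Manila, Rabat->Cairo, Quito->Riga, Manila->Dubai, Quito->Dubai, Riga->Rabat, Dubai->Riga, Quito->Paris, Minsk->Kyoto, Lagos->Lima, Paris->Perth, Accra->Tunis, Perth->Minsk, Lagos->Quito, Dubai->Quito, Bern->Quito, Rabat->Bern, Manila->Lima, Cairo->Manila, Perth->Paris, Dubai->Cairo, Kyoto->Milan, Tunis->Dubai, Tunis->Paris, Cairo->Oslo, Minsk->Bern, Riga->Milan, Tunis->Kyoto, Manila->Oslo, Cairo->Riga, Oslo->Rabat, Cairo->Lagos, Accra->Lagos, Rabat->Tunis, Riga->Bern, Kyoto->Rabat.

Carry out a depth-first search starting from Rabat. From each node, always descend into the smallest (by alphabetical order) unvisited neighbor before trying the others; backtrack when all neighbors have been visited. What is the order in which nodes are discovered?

Rabat -> Bern -> Quito -> Dubai -> Cairo -> Lagos -> Lima -> Manila -> Accra -> Minsk -> Kyoto -> Milan -> Tunis -> Paris -> Perth -> Oslo -> Riga

Visit Rabat
Rabat → Bern
Bern → Quito
Quito → Dubai
Dubai → Cairo
Cairo → Lagos
Lagos → Lima
Cairo → Manila
Manila → Accra
Accra → Minsk
Minsk → Kyoto
Kyoto → Milan
Accra → Tunis
Tunis → Paris
Paris → Perth
Manila → Oslo
Cairo → Riga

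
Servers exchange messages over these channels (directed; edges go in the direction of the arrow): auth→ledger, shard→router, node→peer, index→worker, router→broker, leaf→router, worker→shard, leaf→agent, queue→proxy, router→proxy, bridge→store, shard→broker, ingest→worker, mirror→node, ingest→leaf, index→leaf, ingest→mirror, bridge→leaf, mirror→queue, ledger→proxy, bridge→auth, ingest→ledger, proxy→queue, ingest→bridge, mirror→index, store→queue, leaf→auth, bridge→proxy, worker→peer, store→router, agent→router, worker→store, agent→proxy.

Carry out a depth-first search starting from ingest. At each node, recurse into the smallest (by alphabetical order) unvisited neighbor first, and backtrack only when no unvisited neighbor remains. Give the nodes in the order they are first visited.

ingest, bridge, auth, ledger, proxy, queue, leaf, agent, router, broker, store, mirror, index, worker, peer, shard, node

Visit ingest
ingest → bridge
bridge → auth
auth → ledger
ledger → proxy
proxy → queue
bridge → leaf
leaf → agent
agent → router
router → broker
bridge → store
ingest → mirror
mirror → index
index → worker
worker → peer
worker → shard
mirror → node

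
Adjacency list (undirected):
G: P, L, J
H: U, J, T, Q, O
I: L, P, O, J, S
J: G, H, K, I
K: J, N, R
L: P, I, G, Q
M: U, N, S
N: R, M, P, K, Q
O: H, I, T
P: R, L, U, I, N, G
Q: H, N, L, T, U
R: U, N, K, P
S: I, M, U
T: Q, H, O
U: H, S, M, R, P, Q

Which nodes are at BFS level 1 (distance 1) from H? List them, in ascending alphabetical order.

J, O, Q, T, U

Level 0: H
Level 1: J, O, Q, T, U
Level 2: G, I, K, L, M, N, P, R, S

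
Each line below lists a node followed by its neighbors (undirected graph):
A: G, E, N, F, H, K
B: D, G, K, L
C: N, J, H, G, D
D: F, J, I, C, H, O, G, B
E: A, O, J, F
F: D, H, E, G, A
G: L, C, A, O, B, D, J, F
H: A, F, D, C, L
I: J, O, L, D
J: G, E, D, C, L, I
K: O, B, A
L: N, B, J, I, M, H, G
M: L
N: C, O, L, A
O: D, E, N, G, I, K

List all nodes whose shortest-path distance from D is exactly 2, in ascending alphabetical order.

Level 0: D
Level 1: B, C, F, G, H, I, J, O
Level 2: A, E, K, L, N
Level 3: M

A, E, K, L, N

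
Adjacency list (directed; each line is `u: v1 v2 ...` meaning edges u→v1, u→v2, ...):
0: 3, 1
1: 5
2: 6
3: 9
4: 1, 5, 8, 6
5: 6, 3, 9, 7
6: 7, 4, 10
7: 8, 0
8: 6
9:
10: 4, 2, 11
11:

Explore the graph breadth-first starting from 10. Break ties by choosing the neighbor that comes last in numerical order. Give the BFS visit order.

Visit 10; enqueue 11, 4, 2 → queue [11, 4, 2]
Visit 11 → queue [4, 2]
Visit 4; enqueue 8, 6, 5, 1 → queue [2, 8, 6, 5, 1]
Visit 2 → queue [8, 6, 5, 1]
Visit 8 → queue [6, 5, 1]
Visit 6; enqueue 7 → queue [5, 1, 7]
Visit 5; enqueue 9, 3 → queue [1, 7, 9, 3]
Visit 1 → queue [7, 9, 3]
Visit 7; enqueue 0 → queue [9, 3, 0]
Visit 9 → queue [3, 0]
Visit 3 → queue [0]
Visit 0 → queue []

10, 11, 4, 2, 8, 6, 5, 1, 7, 9, 3, 0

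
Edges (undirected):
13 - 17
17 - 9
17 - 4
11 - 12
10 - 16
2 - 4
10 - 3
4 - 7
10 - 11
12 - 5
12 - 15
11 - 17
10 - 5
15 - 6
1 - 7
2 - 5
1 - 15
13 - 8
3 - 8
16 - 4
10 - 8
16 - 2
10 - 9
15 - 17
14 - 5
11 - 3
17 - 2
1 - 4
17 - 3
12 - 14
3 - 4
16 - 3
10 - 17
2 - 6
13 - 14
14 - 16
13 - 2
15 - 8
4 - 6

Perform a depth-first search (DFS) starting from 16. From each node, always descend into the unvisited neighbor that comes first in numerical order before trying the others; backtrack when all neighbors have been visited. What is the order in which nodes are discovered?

16 → 2 → 4 → 1 → 7 → 15 → 6 → 8 → 3 → 10 → 5 → 12 → 11 → 17 → 9 → 13 → 14

Visit 16
16 → 2
2 → 4
4 → 1
1 → 7
1 → 15
15 → 6
15 → 8
8 → 3
3 → 10
10 → 5
5 → 12
12 → 11
11 → 17
17 → 9
17 → 13
13 → 14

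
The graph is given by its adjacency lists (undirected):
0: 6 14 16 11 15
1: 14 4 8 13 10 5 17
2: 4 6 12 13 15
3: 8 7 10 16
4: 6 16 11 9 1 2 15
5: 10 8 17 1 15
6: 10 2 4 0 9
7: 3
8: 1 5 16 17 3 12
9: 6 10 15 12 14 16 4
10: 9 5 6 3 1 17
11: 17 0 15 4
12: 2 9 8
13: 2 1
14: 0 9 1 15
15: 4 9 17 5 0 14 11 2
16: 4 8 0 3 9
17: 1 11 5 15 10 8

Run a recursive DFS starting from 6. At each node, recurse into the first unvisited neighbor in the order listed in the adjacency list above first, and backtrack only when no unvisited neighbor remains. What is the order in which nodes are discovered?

Visit 6
6 → 10
10 → 9
9 → 15
15 → 4
4 → 16
16 → 8
8 → 1
1 → 14
14 → 0
0 → 11
11 → 17
17 → 5
1 → 13
13 → 2
2 → 12
8 → 3
3 → 7

6, 10, 9, 15, 4, 16, 8, 1, 14, 0, 11, 17, 5, 13, 2, 12, 3, 7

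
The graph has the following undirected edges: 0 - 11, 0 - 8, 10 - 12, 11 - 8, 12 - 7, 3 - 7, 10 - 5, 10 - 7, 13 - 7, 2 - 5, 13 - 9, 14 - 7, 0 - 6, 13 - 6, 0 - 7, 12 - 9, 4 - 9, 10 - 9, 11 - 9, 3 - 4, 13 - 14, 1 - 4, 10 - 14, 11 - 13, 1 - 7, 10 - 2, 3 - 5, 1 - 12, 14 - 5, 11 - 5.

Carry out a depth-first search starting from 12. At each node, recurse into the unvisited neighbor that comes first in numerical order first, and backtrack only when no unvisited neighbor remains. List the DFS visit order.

Visit 12
12 → 1
1 → 4
4 → 3
3 → 5
5 → 2
2 → 10
10 → 7
7 → 0
0 → 6
6 → 13
13 → 9
9 → 11
11 → 8
13 → 14

12, 1, 4, 3, 5, 2, 10, 7, 0, 6, 13, 9, 11, 8, 14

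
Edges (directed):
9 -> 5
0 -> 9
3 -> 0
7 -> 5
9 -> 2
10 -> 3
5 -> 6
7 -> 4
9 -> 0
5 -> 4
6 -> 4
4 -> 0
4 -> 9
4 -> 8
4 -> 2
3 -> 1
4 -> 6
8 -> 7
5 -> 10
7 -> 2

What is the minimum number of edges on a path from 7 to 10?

Level 0: 7
Level 1: 2, 4, 5
Level 2: 0, 6, 8, 9, 10
Level 3: 3
Level 4: 1
10 first appears at level 2.

2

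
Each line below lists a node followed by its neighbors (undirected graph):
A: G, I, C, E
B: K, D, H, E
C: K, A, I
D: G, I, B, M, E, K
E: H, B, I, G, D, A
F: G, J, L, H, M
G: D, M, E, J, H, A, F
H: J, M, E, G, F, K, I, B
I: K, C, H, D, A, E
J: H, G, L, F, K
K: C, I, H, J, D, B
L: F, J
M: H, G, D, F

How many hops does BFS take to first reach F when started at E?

Level 0: E
Level 1: A, B, D, G, H, I
Level 2: C, F, J, K, M
Level 3: L
F first appears at level 2.

2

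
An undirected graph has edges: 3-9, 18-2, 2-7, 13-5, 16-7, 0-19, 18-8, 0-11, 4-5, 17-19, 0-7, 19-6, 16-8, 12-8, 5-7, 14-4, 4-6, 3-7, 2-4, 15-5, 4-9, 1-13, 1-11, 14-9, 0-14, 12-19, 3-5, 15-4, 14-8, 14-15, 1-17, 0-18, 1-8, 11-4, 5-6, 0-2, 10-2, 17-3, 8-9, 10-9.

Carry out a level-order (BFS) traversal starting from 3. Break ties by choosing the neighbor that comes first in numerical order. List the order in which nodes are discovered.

Visit 3; enqueue 5, 7, 9, 17 → queue [5, 7, 9, 17]
Visit 5; enqueue 4, 6, 13, 15 → queue [7, 9, 17, 4, 6, 13, 15]
Visit 7; enqueue 0, 2, 16 → queue [9, 17, 4, 6, 13, 15, 0, 2, 16]
Visit 9; enqueue 8, 10, 14 → queue [17, 4, 6, 13, 15, 0, 2, 16, 8, 10, 14]
Visit 17; enqueue 1, 19 → queue [4, 6, 13, 15, 0, 2, 16, 8, 10, 14, 1, 19]
Visit 4; enqueue 11 → queue [6, 13, 15, 0, 2, 16, 8, 10, 14, 1, 19, 11]
Visit 6 → queue [13, 15, 0, 2, 16, 8, 10, 14, 1, 19, 11]
Visit 13 → queue [15, 0, 2, 16, 8, 10, 14, 1, 19, 11]
Visit 15 → queue [0, 2, 16, 8, 10, 14, 1, 19, 11]
Visit 0; enqueue 18 → queue [2, 16, 8, 10, 14, 1, 19, 11, 18]
Visit 2 → queue [16, 8, 10, 14, 1, 19, 11, 18]
Visit 16 → queue [8, 10, 14, 1, 19, 11, 18]
Visit 8; enqueue 12 → queue [10, 14, 1, 19, 11, 18, 12]
Visit 10 → queue [14, 1, 19, 11, 18, 12]
Visit 14 → queue [1, 19, 11, 18, 12]
Visit 1 → queue [19, 11, 18, 12]
Visit 19 → queue [11, 18, 12]
Visit 11 → queue [18, 12]
Visit 18 → queue [12]
Visit 12 → queue []

3, 5, 7, 9, 17, 4, 6, 13, 15, 0, 2, 16, 8, 10, 14, 1, 19, 11, 18, 12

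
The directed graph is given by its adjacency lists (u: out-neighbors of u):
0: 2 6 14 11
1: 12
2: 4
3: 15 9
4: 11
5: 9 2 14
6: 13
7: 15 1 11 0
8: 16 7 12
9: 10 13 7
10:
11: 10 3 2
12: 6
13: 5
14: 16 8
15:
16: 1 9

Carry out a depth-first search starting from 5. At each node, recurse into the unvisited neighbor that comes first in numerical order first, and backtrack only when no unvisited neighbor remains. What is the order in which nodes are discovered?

5, 2, 4, 11, 3, 9, 7, 0, 6, 13, 14, 8, 12, 16, 1, 15, 10

Visit 5
5 → 2
2 → 4
4 → 11
11 → 3
3 → 9
9 → 7
7 → 0
0 → 6
6 → 13
0 → 14
14 → 8
8 → 12
8 → 16
16 → 1
7 → 15
9 → 10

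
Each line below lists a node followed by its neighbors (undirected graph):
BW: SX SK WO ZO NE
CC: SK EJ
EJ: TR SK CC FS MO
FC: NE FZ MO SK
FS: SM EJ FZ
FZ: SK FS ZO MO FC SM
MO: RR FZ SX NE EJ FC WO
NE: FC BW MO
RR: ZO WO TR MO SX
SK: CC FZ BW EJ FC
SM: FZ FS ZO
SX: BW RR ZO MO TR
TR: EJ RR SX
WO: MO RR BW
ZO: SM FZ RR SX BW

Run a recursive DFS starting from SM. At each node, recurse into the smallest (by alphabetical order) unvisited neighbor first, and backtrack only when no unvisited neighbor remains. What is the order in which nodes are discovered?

Visit SM
SM → FS
FS → EJ
EJ → CC
CC → SK
SK → BW
BW → NE
NE → FC
FC → FZ
FZ → MO
MO → RR
RR → SX
SX → TR
SX → ZO
RR → WO

SM → FS → EJ → CC → SK → BW → NE → FC → FZ → MO → RR → SX → TR → ZO → WO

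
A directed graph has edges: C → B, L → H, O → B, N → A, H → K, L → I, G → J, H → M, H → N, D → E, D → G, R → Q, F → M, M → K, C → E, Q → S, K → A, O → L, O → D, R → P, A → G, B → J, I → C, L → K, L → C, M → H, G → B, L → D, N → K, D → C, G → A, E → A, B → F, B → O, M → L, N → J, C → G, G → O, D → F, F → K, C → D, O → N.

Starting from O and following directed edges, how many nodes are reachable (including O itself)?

15

BFS from O visits: O, B, D, L, N, F, J, C, E, G, H, I, K, A, M
Reachable nodes: 15 of 19 total.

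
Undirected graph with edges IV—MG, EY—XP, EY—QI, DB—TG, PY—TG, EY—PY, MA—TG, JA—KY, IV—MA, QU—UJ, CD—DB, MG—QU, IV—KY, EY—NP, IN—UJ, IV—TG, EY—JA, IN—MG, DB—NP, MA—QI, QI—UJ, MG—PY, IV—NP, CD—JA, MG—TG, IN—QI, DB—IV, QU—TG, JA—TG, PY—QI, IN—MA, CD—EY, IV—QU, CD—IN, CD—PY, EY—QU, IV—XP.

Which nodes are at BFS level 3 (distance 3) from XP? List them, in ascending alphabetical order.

IN, UJ

Level 0: XP
Level 1: EY, IV
Level 2: CD, DB, JA, KY, MA, MG, NP, PY, QI, QU, TG
Level 3: IN, UJ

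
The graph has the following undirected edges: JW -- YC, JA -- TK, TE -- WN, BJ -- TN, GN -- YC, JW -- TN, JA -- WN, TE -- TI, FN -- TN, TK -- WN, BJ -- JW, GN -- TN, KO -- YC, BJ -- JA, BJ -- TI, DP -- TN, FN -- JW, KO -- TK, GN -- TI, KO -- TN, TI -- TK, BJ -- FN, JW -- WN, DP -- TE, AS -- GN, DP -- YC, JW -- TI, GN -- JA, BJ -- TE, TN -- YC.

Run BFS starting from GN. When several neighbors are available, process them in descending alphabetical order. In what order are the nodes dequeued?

GN → YC → TN → TI → JA → AS → KO → JW → DP → FN → BJ → TK → TE → WN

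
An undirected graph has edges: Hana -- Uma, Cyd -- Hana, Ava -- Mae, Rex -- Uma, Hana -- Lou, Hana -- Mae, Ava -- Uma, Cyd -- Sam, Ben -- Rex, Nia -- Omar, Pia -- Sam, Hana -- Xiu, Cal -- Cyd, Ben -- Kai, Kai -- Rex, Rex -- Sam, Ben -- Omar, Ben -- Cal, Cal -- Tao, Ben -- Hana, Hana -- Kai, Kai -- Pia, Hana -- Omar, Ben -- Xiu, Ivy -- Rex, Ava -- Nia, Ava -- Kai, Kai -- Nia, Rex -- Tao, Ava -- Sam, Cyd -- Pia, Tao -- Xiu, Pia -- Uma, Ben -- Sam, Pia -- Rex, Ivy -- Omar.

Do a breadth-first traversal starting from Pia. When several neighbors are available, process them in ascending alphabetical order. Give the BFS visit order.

Visit Pia; enqueue Cyd, Kai, Rex, Sam, Uma → queue [Cyd, Kai, Rex, Sam, Uma]
Visit Cyd; enqueue Cal, Hana → queue [Kai, Rex, Sam, Uma, Cal, Hana]
Visit Kai; enqueue Ava, Ben, Nia → queue [Rex, Sam, Uma, Cal, Hana, Ava, Ben, Nia]
Visit Rex; enqueue Ivy, Tao → queue [Sam, Uma, Cal, Hana, Ava, Ben, Nia, Ivy, Tao]
Visit Sam → queue [Uma, Cal, Hana, Ava, Ben, Nia, Ivy, Tao]
Visit Uma → queue [Cal, Hana, Ava, Ben, Nia, Ivy, Tao]
Visit Cal → queue [Hana, Ava, Ben, Nia, Ivy, Tao]
Visit Hana; enqueue Lou, Mae, Omar, Xiu → queue [Ava, Ben, Nia, Ivy, Tao, Lou, Mae, Omar, Xiu]
Visit Ava → queue [Ben, Nia, Ivy, Tao, Lou, Mae, Omar, Xiu]
Visit Ben → queue [Nia, Ivy, Tao, Lou, Mae, Omar, Xiu]
Visit Nia → queue [Ivy, Tao, Lou, Mae, Omar, Xiu]
Visit Ivy → queue [Tao, Lou, Mae, Omar, Xiu]
Visit Tao → queue [Lou, Mae, Omar, Xiu]
Visit Lou → queue [Mae, Omar, Xiu]
Visit Mae → queue [Omar, Xiu]
Visit Omar → queue [Xiu]
Visit Xiu → queue []

Pia → Cyd → Kai → Rex → Sam → Uma → Cal → Hana → Ava → Ben → Nia → Ivy → Tao → Lou → Mae → Omar → Xiu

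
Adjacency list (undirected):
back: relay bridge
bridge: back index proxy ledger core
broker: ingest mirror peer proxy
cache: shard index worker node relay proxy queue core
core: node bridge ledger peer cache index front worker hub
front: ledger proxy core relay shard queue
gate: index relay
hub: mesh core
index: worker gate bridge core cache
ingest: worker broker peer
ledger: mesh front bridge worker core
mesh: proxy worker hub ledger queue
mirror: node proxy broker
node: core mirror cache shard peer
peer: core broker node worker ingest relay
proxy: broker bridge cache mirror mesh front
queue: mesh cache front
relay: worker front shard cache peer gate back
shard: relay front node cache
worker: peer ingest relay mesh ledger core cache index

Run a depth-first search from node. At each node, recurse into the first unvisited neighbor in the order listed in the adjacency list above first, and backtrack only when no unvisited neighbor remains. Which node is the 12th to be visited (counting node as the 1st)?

cache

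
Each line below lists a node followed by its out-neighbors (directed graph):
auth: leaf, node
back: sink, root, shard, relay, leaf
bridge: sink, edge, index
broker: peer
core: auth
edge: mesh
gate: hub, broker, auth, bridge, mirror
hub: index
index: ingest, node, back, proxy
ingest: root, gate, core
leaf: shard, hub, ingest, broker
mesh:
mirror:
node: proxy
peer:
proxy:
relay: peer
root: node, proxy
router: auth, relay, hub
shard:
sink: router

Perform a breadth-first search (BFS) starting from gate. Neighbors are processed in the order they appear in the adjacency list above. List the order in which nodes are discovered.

Visit gate; enqueue hub, broker, auth, bridge, mirror → queue [hub, broker, auth, bridge, mirror]
Visit hub; enqueue index → queue [broker, auth, bridge, mirror, index]
Visit broker; enqueue peer → queue [auth, bridge, mirror, index, peer]
Visit auth; enqueue leaf, node → queue [bridge, mirror, index, peer, leaf, node]
Visit bridge; enqueue sink, edge → queue [mirror, index, peer, leaf, node, sink, edge]
Visit mirror → queue [index, peer, leaf, node, sink, edge]
Visit index; enqueue ingest, back, proxy → queue [peer, leaf, node, sink, edge, ingest, back, proxy]
Visit peer → queue [leaf, node, sink, edge, ingest, back, proxy]
Visit leaf; enqueue shard → queue [node, sink, edge, ingest, back, proxy, shard]
Visit node → queue [sink, edge, ingest, back, proxy, shard]
Visit sink; enqueue router → queue [edge, ingest, back, proxy, shard, router]
Visit edge; enqueue mesh → queue [ingest, back, proxy, shard, router, mesh]
Visit ingest; enqueue root, core → queue [back, proxy, shard, router, mesh, root, core]
Visit back; enqueue relay → queue [proxy, shard, router, mesh, root, core, relay]
Visit proxy → queue [shard, router, mesh, root, core, relay]
Visit shard → queue [router, mesh, root, core, relay]
Visit router → queue [mesh, root, core, relay]
Visit mesh → queue [root, core, relay]
Visit root → queue [core, relay]
Visit core → queue [relay]
Visit relay → queue []

gate → hub → broker → auth → bridge → mirror → index → peer → leaf → node → sink → edge → ingest → back → proxy → shard → router → mesh → root → core → relay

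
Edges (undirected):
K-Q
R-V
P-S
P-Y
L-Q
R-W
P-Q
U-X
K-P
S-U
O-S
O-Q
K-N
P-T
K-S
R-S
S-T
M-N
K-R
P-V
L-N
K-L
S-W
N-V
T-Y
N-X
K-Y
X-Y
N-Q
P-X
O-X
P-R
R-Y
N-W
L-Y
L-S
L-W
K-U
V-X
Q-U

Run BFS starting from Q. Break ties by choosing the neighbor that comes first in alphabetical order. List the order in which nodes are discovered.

Visit Q; enqueue K, L, N, O, P, U → queue [K, L, N, O, P, U]
Visit K; enqueue R, S, Y → queue [L, N, O, P, U, R, S, Y]
Visit L; enqueue W → queue [N, O, P, U, R, S, Y, W]
Visit N; enqueue M, V, X → queue [O, P, U, R, S, Y, W, M, V, X]
Visit O → queue [P, U, R, S, Y, W, M, V, X]
Visit P; enqueue T → queue [U, R, S, Y, W, M, V, X, T]
Visit U → queue [R, S, Y, W, M, V, X, T]
Visit R → queue [S, Y, W, M, V, X, T]
Visit S → queue [Y, W, M, V, X, T]
Visit Y → queue [W, M, V, X, T]
Visit W → queue [M, V, X, T]
Visit M → queue [V, X, T]
Visit V → queue [X, T]
Visit X → queue [T]
Visit T → queue []

Q, K, L, N, O, P, U, R, S, Y, W, M, V, X, T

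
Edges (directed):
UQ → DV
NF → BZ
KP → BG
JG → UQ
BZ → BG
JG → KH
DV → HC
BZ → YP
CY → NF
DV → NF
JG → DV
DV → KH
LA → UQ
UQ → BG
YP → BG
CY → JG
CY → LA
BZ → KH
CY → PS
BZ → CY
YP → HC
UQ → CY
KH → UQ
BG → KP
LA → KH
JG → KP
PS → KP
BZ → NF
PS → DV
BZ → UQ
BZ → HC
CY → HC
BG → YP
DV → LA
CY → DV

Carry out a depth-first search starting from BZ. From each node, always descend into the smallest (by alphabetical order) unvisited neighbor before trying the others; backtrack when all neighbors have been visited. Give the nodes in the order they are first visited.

BZ BG KP YP HC CY DV KH UQ LA NF JG PS

Visit BZ
BZ → BG
BG → KP
BG → YP
YP → HC
BZ → CY
CY → DV
DV → KH
KH → UQ
DV → LA
DV → NF
CY → JG
CY → PS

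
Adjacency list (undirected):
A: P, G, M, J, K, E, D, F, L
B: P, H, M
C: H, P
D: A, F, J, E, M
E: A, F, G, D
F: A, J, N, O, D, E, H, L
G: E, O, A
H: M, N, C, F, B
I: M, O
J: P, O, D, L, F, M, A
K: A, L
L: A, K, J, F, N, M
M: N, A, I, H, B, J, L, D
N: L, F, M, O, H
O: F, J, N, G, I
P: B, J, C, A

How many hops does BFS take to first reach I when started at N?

Level 0: N
Level 1: F, H, L, M, O
Level 2: A, B, C, D, E, G, I, J, K
Level 3: P
I first appears at level 2.

2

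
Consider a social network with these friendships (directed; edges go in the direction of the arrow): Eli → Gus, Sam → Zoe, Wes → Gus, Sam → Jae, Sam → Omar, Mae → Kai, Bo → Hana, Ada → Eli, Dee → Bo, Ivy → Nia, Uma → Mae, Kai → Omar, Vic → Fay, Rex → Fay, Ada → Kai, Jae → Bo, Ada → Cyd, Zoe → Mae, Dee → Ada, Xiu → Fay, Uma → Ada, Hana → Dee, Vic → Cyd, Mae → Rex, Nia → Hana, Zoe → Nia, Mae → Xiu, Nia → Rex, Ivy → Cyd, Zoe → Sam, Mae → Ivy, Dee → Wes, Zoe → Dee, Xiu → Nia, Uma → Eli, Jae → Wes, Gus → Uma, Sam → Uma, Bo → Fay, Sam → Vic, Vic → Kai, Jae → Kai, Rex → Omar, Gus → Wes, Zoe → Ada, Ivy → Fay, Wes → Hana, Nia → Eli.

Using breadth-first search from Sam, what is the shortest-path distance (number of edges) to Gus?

Level 0: Sam
Level 1: Jae, Omar, Uma, Vic, Zoe
Level 2: Ada, Bo, Cyd, Dee, Eli, Fay, Kai, Mae, Nia, Wes
Level 3: Gus, Hana, Ivy, Rex, Xiu
Gus first appears at level 3.

3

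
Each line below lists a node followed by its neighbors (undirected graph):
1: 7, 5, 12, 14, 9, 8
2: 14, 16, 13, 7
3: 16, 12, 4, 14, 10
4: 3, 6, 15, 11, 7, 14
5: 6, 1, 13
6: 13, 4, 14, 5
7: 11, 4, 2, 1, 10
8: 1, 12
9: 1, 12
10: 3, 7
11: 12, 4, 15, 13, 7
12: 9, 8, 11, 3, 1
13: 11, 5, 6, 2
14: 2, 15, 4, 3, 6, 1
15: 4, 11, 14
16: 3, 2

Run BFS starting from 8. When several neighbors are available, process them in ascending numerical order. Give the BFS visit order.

Visit 8; enqueue 1, 12 → queue [1, 12]
Visit 1; enqueue 5, 7, 9, 14 → queue [12, 5, 7, 9, 14]
Visit 12; enqueue 3, 11 → queue [5, 7, 9, 14, 3, 11]
Visit 5; enqueue 6, 13 → queue [7, 9, 14, 3, 11, 6, 13]
Visit 7; enqueue 2, 4, 10 → queue [9, 14, 3, 11, 6, 13, 2, 4, 10]
Visit 9 → queue [14, 3, 11, 6, 13, 2, 4, 10]
Visit 14; enqueue 15 → queue [3, 11, 6, 13, 2, 4, 10, 15]
Visit 3; enqueue 16 → queue [11, 6, 13, 2, 4, 10, 15, 16]
Visit 11 → queue [6, 13, 2, 4, 10, 15, 16]
Visit 6 → queue [13, 2, 4, 10, 15, 16]
Visit 13 → queue [2, 4, 10, 15, 16]
Visit 2 → queue [4, 10, 15, 16]
Visit 4 → queue [10, 15, 16]
Visit 10 → queue [15, 16]
Visit 15 → queue [16]
Visit 16 → queue []

8, 1, 12, 5, 7, 9, 14, 3, 11, 6, 13, 2, 4, 10, 15, 16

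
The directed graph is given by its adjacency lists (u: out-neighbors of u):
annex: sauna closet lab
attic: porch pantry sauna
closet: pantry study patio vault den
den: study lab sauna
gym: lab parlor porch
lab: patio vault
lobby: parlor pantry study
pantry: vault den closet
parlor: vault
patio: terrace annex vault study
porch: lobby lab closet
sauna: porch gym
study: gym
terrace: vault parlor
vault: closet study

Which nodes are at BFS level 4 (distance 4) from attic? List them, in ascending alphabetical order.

Level 0: attic
Level 1: pantry, porch, sauna
Level 2: closet, den, gym, lab, lobby, vault
Level 3: parlor, patio, study
Level 4: annex, terrace

annex, terrace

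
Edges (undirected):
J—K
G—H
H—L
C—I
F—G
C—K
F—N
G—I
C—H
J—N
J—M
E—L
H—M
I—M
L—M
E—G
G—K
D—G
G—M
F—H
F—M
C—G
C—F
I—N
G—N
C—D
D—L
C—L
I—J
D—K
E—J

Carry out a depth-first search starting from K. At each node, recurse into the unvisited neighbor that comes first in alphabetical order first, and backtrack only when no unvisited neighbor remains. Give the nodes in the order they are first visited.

Visit K
K → C
C → D
D → G
G → E
E → J
J → I
I → M
M → F
F → H
H → L
F → N

K C D G E J I M F H L N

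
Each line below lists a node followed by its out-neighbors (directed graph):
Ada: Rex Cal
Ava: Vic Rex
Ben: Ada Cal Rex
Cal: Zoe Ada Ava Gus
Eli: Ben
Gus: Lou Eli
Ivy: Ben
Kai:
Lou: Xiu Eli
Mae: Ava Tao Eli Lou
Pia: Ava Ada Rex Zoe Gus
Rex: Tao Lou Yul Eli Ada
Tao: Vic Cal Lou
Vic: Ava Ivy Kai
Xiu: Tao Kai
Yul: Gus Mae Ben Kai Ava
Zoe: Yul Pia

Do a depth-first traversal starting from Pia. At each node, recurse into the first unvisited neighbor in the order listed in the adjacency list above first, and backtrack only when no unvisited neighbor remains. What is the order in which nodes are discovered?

Pia -> Ava -> Vic -> Ivy -> Ben -> Ada -> Rex -> Tao -> Cal -> Zoe -> Yul -> Gus -> Lou -> Xiu -> Kai -> Eli -> Mae

Visit Pia
Pia → Ava
Ava → Vic
Vic → Ivy
Ivy → Ben
Ben → Ada
Ada → Rex
Rex → Tao
Tao → Cal
Cal → Zoe
Zoe → Yul
Yul → Gus
Gus → Lou
Lou → Xiu
Xiu → Kai
Lou → Eli
Yul → Mae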